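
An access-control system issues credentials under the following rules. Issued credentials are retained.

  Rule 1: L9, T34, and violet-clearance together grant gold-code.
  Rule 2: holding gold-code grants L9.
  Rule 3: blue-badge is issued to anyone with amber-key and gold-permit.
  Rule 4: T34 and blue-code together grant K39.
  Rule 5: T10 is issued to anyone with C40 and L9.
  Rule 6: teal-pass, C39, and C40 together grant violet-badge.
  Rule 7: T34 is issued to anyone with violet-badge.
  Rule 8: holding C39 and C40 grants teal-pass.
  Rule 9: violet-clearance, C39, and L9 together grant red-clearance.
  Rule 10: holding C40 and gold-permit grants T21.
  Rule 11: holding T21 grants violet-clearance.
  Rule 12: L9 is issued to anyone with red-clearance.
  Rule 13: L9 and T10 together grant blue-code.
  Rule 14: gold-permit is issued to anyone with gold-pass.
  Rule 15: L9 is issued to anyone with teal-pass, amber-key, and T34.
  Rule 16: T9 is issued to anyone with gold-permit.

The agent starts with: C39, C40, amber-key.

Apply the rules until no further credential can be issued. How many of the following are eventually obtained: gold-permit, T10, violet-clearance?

Holding C39 and C40 grants teal-pass (Rule 8).
Holding teal-pass, C39, and C40 grants violet-badge (Rule 6).
Holding violet-badge grants T34 (Rule 7).
Holding teal-pass, amber-key, and T34 grants L9 (Rule 15).
Holding C40 and L9 grants T10 (Rule 5).
gold-permit would need gold-pass (Rule 14), but gold-pass is never granted.
T10: reached.
violet-clearance would need T21 (Rule 11), but T21 is never granted.
Reached: T10 — 1 of the 3.

1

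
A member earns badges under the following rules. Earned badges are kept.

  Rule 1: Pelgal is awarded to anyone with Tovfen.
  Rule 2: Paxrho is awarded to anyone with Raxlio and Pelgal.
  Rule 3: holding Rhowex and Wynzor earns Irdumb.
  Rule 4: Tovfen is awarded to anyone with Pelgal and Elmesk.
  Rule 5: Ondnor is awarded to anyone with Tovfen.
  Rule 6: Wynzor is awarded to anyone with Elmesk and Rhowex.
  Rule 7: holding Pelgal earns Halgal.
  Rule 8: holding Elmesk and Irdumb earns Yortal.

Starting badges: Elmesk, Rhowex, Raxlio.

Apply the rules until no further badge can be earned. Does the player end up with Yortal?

With Elmesk and Rhowex, Wynzor is earned (Rule 6).
With Rhowex and Wynzor, Irdumb is earned (Rule 3).
With Elmesk and Irdumb, Yortal is earned (Rule 8).

Yes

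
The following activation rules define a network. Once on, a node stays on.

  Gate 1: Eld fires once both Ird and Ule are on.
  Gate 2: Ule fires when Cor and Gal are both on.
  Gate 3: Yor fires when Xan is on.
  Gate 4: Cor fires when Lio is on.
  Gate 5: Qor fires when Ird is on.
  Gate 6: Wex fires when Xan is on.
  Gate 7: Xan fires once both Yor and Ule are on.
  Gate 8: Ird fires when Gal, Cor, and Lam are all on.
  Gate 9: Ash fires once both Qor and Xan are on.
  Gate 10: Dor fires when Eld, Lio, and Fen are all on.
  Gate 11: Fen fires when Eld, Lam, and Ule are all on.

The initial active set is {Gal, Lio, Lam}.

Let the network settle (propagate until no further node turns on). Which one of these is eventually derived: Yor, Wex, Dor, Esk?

Gate 4: Lio on → Cor on.
Gal, Cor, and Lam are on, so Ird fires (Gate 8).
Gate 2: Cor and Gal on → Ule on.
Ird and Ule are on, so Eld fires (Gate 1).
Eld, Lam, and Ule are on, so Fen fires (Gate 11).
Gate 10: Eld, Lio, and Fen on → Dor on.
Wex would need Xan (Gate 6), but Xan never turns on. Yor would need Xan (Gate 3), but Xan never turns on. No rule produces Esk, and it is not given.

Dor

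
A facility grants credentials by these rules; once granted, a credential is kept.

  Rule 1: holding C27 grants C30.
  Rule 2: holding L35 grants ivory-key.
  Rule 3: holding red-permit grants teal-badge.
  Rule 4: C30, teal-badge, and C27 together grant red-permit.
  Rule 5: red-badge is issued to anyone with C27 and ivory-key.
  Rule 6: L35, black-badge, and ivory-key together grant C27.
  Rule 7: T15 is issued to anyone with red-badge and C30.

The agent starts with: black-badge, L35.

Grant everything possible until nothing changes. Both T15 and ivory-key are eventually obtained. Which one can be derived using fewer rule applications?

ivory-key: Holding L35 grants ivory-key (Rule 2). [1 rule application]
T15: Holding L35 grants ivory-key (Rule 2). Holding L35, black-badge, and ivory-key grants C27 (Rule 6). Holding C27 and ivory-key grants red-badge (Rule 5). Holding C27 grants C30 (Rule 1). Holding red-badge and C30 grants T15 (Rule 7). [5 rule applications]
ivory-key needs fewer.

ivory-key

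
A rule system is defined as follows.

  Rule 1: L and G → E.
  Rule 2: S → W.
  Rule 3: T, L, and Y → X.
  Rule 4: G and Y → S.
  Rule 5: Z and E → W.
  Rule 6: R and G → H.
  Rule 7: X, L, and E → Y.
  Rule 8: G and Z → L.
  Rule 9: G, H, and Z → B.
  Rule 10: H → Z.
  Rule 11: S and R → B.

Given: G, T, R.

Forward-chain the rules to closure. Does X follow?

X would need T, L, and Y (Rule 3), but Y is never established.

No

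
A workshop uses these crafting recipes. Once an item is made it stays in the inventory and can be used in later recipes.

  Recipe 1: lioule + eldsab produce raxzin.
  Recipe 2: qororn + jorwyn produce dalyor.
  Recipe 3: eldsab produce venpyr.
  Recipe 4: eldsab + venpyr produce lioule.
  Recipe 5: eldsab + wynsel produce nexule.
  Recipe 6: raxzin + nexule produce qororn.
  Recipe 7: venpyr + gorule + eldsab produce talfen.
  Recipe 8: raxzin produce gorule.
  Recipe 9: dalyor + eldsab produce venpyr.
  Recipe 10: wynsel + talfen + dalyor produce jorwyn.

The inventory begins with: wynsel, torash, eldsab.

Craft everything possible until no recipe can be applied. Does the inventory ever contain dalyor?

dalyor would need qororn and jorwyn (Recipe 2), but jorwyn is never obtained.

No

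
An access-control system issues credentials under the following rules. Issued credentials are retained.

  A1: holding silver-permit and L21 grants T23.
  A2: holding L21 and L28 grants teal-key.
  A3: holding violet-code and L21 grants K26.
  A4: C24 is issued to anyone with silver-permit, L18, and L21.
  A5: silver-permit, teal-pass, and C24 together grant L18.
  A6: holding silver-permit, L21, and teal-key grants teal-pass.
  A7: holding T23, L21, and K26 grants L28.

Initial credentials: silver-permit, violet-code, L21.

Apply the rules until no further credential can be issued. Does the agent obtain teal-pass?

Holding silver-permit and L21 grants T23 (A1).
Holding violet-code and L21 grants K26 (A3).
Holding T23, L21, and K26 grants L28 (A7).
Holding L21 and L28 grants teal-key (A2).
Holding silver-permit, L21, and teal-key grants teal-pass (A6).

Yes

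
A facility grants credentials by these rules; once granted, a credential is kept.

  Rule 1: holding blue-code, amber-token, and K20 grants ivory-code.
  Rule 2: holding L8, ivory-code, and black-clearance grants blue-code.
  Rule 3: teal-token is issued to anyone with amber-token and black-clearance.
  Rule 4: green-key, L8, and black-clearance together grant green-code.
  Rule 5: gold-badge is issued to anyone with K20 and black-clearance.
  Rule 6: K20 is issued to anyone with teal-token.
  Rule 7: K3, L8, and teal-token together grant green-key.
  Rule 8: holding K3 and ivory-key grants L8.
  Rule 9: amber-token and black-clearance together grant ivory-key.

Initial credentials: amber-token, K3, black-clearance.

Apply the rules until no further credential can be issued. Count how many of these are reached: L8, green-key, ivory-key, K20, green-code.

Holding amber-token and black-clearance grants teal-token (Rule 3).
Holding amber-token and black-clearance grants ivory-key (Rule 9).
Holding K3 and ivory-key grants L8 (Rule 8).
Holding teal-token grants K20 (Rule 6).
Holding K3, L8, and teal-token grants green-key (Rule 7).
Holding green-key, L8, and black-clearance grants green-code (Rule 4).
L8: reached.
green-key: reached.
ivory-key: reached.
K20: reached.
green-code: reached.
All 5 are reached.

5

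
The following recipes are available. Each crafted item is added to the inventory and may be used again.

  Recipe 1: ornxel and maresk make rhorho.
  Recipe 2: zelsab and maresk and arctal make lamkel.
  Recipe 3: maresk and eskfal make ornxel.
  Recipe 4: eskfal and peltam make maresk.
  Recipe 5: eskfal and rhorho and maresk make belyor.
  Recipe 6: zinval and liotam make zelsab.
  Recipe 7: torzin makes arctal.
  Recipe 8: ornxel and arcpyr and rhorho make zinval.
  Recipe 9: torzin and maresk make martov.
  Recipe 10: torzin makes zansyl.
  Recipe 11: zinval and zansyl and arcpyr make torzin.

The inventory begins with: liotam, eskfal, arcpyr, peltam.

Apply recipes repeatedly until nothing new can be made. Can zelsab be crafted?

Using Recipe 4, eskfal and peltam make maresk.
maresk and eskfal → ornxel (Recipe 3).
ornxel and maresk → rhorho (Recipe 1).
Using Recipe 8, ornxel, arcpyr, and rhorho make zinval.
zinval and liotam → zelsab (Recipe 6).

Yes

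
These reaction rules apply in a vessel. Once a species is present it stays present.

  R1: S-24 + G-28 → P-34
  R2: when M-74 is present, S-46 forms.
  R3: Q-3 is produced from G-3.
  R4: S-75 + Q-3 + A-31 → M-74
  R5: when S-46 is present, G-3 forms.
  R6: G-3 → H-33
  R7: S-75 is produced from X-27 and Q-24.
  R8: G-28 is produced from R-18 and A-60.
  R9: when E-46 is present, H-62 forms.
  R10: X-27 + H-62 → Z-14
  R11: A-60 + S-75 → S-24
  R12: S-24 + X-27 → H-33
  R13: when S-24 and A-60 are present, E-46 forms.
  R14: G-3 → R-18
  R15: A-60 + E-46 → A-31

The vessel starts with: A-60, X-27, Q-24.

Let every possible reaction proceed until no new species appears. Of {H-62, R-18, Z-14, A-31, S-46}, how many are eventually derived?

X-27 and Q-24 present → S-75 forms (R7).
A-60 and S-75 present → S-24 forms (R11).
S-24 and A-60 present → E-46 forms (R13).
E-46 present → H-62 forms (R9).
A-60 and E-46 present → A-31 forms (R15).
X-27 and H-62 present → Z-14 forms (R10).
H-62: reached.
R-18 would need G-3 (R14), but G-3 never forms.
Z-14: reached.
A-31: reached.
S-46 would need M-74 (R2), but M-74 never forms.
Reached: H-62, Z-14, and A-31 — 3 of the 5.

3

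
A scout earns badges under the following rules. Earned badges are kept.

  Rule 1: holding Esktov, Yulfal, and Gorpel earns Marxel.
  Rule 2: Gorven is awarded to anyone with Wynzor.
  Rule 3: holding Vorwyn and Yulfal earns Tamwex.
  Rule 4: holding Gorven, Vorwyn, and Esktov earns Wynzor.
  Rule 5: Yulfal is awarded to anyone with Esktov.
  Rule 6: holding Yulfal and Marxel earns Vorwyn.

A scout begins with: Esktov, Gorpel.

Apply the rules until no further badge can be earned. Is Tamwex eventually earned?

Yes

With Esktov, Yulfal is earned (Rule 5).
With Esktov, Yulfal, and Gorpel, Marxel is earned (Rule 1).
With Yulfal and Marxel, Vorwyn is earned (Rule 6).
With Vorwyn and Yulfal, Tamwex is earned (Rule 3).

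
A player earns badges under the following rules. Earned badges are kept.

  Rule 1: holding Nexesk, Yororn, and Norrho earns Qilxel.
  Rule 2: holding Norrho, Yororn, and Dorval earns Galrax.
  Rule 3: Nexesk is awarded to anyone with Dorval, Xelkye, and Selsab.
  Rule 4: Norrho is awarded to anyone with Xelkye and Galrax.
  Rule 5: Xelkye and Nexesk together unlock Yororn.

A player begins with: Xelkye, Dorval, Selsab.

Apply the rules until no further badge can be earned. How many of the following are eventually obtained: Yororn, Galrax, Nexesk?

With Dorval, Xelkye, and Selsab, Nexesk is earned (Rule 3).
With Xelkye and Nexesk, Yororn is earned (Rule 5).
Yororn: reached.
Galrax would need Norrho, Yororn, and Dorval (Rule 2), but Norrho is never earned.
Nexesk: reached.
Reached: Yororn and Nexesk — 2 of the 3.

2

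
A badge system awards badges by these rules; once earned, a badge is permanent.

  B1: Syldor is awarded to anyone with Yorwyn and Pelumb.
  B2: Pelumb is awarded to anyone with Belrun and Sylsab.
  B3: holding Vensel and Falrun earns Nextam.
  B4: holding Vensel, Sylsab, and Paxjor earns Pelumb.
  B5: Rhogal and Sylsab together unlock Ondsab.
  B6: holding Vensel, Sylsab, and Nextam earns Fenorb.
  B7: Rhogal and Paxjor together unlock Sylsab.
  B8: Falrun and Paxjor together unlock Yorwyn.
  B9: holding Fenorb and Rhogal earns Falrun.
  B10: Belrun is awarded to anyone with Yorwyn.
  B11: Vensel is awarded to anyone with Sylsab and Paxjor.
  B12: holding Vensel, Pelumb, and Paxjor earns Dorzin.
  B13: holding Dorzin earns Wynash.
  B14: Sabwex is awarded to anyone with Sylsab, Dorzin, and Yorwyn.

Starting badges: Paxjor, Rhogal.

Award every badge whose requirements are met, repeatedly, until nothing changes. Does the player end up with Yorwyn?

No

Yorwyn would need Falrun and Paxjor (B8), but Falrun is never earned.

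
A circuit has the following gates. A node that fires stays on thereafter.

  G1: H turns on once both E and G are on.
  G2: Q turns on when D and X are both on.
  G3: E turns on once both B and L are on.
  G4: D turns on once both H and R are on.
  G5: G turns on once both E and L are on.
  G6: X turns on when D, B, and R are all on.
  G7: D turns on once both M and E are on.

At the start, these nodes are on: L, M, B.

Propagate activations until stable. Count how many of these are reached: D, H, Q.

B and L are on, so E turns on (G3).
G7: M and E on → D on.
G5: E and L on → G on.
G1: E and G on → H on.
D: reached.
H: reached.
Q would need D and X (G2), but X never turns on.
Reached: D and H — 2 of the 3.

2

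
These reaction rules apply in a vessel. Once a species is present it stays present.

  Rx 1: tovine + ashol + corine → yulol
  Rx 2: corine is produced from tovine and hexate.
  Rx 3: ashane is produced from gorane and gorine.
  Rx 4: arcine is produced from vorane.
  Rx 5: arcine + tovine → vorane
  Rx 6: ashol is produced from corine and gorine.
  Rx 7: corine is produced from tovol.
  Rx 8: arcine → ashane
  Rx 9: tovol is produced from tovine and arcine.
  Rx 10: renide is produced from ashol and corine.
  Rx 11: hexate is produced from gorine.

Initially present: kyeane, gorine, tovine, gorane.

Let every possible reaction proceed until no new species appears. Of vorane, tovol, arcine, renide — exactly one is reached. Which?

gorine present → hexate forms (Rx 11).
tovine and hexate present → corine forms (Rx 2).
corine and gorine present → ashol forms (Rx 6).
ashol and corine present → renide forms (Rx 10).
tovol would need tovine and arcine (Rx 9), but arcine never forms. vorane would need arcine and tovine (Rx 5), but arcine never forms. arcine would need vorane (Rx 4), but vorane never forms.

renide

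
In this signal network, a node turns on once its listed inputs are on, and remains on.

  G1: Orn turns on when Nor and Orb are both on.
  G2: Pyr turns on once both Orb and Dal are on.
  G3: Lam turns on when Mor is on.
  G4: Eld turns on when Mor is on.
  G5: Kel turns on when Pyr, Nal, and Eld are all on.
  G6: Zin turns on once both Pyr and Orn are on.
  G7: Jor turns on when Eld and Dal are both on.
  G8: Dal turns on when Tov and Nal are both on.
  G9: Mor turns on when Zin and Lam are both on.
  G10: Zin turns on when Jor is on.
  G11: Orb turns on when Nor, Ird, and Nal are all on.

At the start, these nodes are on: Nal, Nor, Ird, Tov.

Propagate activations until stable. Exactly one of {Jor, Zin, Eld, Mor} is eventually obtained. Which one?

Tov and Nal are on, so Dal turns on (G8).
Nor, Ird, and Nal are on, so Orb turns on (G11).
G2: Orb and Dal on → Pyr on.
Nor and Orb are on, so Orn turns on (G1).
G6: Pyr and Orn on → Zin on.
Jor would need Eld and Dal (G7), but Eld never turns on. Eld would need Mor (G4), but Mor never turns on. Mor would need Zin and Lam (G9), but Lam never turns on.

Zin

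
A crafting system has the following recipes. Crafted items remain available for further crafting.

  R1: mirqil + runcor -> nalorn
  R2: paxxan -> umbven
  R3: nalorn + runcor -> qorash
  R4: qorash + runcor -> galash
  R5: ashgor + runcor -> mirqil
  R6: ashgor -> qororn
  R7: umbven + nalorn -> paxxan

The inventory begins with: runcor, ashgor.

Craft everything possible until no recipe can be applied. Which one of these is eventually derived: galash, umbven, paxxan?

galash

Using R5, ashgor and runcor make mirqil.
mirqil + runcor -> nalorn (R1).
Using R3, nalorn and runcor make qorash.
qorash + runcor -> galash (R4).
paxxan would need umbven and nalorn (R7), but umbven is never obtained. umbven would need paxxan (R2), but paxxan is never obtained.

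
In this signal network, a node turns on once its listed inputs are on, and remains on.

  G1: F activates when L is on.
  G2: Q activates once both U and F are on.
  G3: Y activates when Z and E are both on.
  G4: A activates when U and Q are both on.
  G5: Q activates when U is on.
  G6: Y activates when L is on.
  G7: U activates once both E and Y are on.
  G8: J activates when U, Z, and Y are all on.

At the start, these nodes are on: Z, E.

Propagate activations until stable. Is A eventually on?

Z and E are on, so Y activates (G3).
G7: E and Y on → U on.
G5: U on → Q on.
G4: U and Q on → A on.

Yes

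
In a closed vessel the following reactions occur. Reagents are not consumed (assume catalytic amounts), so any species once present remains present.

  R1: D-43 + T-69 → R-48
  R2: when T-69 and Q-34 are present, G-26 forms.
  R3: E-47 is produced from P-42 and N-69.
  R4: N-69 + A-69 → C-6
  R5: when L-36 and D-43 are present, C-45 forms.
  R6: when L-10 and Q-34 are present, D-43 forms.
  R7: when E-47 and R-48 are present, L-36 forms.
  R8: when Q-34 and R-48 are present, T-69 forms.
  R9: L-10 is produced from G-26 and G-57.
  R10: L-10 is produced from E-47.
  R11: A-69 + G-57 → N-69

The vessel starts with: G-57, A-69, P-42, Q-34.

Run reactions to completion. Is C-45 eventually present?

No

C-45 would need L-36 and D-43 (R5), but L-36 never forms.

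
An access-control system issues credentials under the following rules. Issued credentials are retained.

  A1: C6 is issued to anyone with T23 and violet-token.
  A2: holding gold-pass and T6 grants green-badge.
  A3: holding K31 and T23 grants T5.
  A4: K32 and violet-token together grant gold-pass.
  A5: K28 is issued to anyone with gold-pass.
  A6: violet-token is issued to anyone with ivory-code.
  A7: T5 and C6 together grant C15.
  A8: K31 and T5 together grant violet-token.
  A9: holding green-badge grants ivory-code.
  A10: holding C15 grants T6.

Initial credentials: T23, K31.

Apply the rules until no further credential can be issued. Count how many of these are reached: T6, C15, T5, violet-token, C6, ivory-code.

5

Holding K31 and T23 grants T5 (A3).
Holding K31 and T5 grants violet-token (A8).
Holding T23 and violet-token grants C6 (A1).
Holding T5 and C6 grants C15 (A7).
Holding C15 grants T6 (A10).
T6: reached.
C15: reached.
T5: reached.
violet-token: reached.
C6: reached.
ivory-code would need green-badge (A9), but green-badge is never granted.
Reached: T6, C15, T5, violet-token, and C6 — 5 of the 6.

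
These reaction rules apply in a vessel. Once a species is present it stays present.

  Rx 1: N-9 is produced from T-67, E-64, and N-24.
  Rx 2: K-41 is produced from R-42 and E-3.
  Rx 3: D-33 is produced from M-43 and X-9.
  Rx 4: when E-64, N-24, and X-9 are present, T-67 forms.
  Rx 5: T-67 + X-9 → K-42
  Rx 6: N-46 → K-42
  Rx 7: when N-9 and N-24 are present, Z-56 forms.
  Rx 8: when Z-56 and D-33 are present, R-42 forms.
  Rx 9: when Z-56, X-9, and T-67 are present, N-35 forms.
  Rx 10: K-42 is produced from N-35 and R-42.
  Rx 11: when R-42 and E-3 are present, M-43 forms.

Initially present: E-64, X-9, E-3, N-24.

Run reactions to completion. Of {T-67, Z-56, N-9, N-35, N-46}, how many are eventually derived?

4

E-64, N-24, and X-9 present → T-67 forms (Rx 4).
T-67, E-64, and N-24 present → N-9 forms (Rx 1).
N-9 and N-24 present → Z-56 forms (Rx 7).
Z-56, X-9, and T-67 present → N-35 forms (Rx 9).
T-67: reached.
Z-56: reached.
N-9: reached.
N-35: reached.
No rule produces N-46, and it is not given.
Reached: T-67, Z-56, N-9, and N-35 — 4 of the 5.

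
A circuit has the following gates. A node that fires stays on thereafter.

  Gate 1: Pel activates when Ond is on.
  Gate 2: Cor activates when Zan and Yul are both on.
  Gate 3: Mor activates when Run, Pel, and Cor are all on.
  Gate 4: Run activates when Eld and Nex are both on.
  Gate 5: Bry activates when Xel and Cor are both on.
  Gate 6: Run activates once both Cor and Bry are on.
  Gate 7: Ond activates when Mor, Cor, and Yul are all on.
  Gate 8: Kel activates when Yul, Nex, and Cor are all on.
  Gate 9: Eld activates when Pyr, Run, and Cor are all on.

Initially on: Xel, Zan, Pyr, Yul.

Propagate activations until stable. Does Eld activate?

Yes

Gate 2: Zan and Yul on → Cor on.
Gate 5: Xel and Cor on → Bry on.
Gate 6: Cor and Bry on → Run on.
Gate 9: Pyr, Run, and Cor on → Eld on.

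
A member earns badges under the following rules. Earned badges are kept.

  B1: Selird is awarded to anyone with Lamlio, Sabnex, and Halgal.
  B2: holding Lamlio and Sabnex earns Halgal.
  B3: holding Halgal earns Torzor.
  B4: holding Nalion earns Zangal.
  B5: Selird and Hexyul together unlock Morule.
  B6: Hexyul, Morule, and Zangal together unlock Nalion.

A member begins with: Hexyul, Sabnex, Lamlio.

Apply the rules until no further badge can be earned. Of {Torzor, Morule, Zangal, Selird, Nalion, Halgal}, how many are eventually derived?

With Lamlio and Sabnex, Halgal is earned (B2).
With Lamlio, Sabnex, and Halgal, Selird is earned (B1).
With Halgal, Torzor is earned (B3).
With Selird and Hexyul, Morule is earned (B5).
Torzor: reached.
Morule: reached.
Zangal would need Nalion (B4), but Nalion is never earned.
Selird: reached.
Nalion would need Hexyul, Morule, and Zangal (B6), but Zangal is never earned.
Halgal: reached.
Reached: Torzor, Morule, Selird, and Halgal — 4 of the 6.

4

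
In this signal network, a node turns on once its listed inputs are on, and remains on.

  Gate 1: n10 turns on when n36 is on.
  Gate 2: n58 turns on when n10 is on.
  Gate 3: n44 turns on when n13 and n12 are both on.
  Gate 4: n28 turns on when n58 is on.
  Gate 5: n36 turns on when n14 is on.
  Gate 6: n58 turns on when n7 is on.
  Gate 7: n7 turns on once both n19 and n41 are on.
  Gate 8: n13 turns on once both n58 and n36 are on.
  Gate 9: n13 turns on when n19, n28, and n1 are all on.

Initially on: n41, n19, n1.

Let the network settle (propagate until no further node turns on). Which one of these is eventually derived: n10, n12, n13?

n13

n19 and n41 are on, so n7 turns on (Gate 7).
n7 is on, so n58 turns on (Gate 6).
n58 is on, so n28 turns on (Gate 4).
n19, n28, and n1 are on, so n13 turns on (Gate 9).
No rule produces n12, and it is not given. n10 would need n36 (Gate 1), but n36 never turns on.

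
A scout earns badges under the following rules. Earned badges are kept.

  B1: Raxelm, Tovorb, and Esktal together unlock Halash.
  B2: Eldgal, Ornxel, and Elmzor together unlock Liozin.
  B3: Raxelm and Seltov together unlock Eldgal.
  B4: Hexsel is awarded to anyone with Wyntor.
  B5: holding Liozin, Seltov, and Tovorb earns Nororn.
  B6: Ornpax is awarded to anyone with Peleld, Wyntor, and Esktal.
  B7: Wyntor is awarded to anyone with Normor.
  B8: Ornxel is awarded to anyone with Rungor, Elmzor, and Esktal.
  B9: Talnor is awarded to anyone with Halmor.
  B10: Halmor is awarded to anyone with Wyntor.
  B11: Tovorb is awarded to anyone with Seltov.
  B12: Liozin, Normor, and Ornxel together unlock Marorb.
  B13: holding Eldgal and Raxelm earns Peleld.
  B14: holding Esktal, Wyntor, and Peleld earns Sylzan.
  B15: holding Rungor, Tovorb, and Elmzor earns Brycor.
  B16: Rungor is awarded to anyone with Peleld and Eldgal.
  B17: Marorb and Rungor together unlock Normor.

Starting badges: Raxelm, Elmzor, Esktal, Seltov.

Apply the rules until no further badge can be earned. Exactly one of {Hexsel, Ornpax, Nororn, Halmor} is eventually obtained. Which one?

Nororn

With Raxelm and Seltov, Eldgal is earned (B3).
With Seltov, Tovorb is earned (B11).
With Eldgal and Raxelm, Peleld is earned (B13).
With Peleld and Eldgal, Rungor is earned (B16).
With Rungor, Elmzor, and Esktal, Ornxel is earned (B8).
With Eldgal, Ornxel, and Elmzor, Liozin is earned (B2).
With Liozin, Seltov, and Tovorb, Nororn is earned (B5).
Ornpax would need Peleld, Wyntor, and Esktal (B6), but Wyntor is never earned. Hexsel would need Wyntor (B4), but Wyntor is never earned. Halmor would need Wyntor (B10), but Wyntor is never earned.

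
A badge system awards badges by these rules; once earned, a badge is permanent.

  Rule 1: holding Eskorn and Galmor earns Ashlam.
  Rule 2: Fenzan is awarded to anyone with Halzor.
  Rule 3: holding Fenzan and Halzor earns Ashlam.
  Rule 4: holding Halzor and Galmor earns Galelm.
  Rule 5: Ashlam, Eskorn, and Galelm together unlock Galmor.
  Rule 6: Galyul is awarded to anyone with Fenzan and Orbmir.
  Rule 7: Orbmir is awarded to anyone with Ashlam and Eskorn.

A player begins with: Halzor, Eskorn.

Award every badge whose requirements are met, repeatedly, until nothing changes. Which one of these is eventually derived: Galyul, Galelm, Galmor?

Galyul

With Halzor, Fenzan is earned (Rule 2).
With Fenzan and Halzor, Ashlam is earned (Rule 3).
With Ashlam and Eskorn, Orbmir is earned (Rule 7).
With Fenzan and Orbmir, Galyul is earned (Rule 6).
Galelm would need Halzor and Galmor (Rule 4), but Galmor is never earned. Galmor would need Ashlam, Eskorn, and Galelm (Rule 5), but Galelm is never earned.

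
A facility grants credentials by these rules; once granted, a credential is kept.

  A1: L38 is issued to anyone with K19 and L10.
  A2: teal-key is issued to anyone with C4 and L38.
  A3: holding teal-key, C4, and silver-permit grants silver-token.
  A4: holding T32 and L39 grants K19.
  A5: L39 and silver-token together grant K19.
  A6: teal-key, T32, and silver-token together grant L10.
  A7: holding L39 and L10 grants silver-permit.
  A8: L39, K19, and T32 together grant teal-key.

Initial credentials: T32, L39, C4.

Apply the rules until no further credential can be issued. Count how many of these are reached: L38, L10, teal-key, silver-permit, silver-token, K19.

Holding T32 and L39 grants K19 (A4).
Holding L39, K19, and T32 grants teal-key (A8).
L38 would need K19 and L10 (A1), but L10 is never granted.
L10 would need teal-key, T32, and silver-token (A6), but silver-token is never granted.
teal-key: reached.
silver-permit would need L39 and L10 (A7), but L10 is never granted.
silver-token would need teal-key, C4, and silver-permit (A3), but silver-permit is never granted.
K19: reached.
Reached: teal-key and K19 — 2 of the 6.

2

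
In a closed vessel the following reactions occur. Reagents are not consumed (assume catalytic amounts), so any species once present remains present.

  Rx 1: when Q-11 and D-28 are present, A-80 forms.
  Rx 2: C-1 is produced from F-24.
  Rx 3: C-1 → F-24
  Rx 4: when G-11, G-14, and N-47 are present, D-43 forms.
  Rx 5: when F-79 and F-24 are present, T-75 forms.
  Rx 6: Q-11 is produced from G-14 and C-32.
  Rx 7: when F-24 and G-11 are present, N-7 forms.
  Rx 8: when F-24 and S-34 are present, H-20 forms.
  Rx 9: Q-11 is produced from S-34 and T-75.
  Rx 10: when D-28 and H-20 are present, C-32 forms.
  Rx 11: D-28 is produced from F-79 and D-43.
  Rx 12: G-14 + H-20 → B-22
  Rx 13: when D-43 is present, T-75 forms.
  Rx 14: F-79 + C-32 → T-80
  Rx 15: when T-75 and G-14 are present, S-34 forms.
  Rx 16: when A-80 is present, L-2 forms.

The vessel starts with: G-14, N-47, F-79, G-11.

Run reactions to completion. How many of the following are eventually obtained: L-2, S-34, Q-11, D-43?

4

G-11, G-14, and N-47 present → D-43 forms (Rx 4).
F-79 and D-43 present → D-28 forms (Rx 11).
D-43 present → T-75 forms (Rx 13).
T-75 and G-14 present → S-34 forms (Rx 15).
S-34 and T-75 present → Q-11 forms (Rx 9).
Q-11 and D-28 present → A-80 forms (Rx 1).
A-80 present → L-2 forms (Rx 16).
L-2: reached.
S-34: reached.
Q-11: reached.
D-43: reached.
All 4 are reached.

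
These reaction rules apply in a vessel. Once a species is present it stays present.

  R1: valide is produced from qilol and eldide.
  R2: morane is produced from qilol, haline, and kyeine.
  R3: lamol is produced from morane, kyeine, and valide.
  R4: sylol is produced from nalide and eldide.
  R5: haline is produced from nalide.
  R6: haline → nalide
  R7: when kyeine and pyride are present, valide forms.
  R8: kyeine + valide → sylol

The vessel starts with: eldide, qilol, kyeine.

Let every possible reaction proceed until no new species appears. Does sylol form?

qilol and eldide present → valide forms (R1).
kyeine and valide present → sylol forms (R8).

Yes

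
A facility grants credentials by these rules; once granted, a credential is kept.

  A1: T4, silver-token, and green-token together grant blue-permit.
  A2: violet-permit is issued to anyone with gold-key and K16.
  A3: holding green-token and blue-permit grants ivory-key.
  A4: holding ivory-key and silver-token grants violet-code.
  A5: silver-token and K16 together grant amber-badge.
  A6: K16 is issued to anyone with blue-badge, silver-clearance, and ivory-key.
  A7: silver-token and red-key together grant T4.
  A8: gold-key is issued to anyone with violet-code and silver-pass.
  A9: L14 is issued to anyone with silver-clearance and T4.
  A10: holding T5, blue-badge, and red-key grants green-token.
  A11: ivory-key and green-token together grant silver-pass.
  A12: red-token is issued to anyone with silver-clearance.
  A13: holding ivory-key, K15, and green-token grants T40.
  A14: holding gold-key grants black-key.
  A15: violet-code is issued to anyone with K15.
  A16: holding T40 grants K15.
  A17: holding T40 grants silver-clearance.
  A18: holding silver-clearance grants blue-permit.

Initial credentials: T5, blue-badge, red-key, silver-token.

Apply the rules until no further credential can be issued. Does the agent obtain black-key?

Holding T5, blue-badge, and red-key grants green-token (A10).
Holding silver-token and red-key grants T4 (A7).
Holding T4, silver-token, and green-token grants blue-permit (A1).
Holding green-token and blue-permit grants ivory-key (A3).
Holding ivory-key and silver-token grants violet-code (A4).
Holding ivory-key and green-token grants silver-pass (A11).
Holding violet-code and silver-pass grants gold-key (A8).
Holding gold-key grants black-key (A14).

Yes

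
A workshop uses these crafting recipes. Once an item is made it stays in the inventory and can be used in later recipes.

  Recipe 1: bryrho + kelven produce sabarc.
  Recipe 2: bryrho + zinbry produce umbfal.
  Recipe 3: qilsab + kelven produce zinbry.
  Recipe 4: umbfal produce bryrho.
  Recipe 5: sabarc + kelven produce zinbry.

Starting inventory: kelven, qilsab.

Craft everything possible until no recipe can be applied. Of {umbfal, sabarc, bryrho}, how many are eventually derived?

0

umbfal would need bryrho and zinbry (Recipe 2), but bryrho is never obtained.
sabarc would need bryrho and kelven (Recipe 1), but bryrho is never obtained.
bryrho would need umbfal (Recipe 4), but umbfal is never obtained.
None of the 3 are reached.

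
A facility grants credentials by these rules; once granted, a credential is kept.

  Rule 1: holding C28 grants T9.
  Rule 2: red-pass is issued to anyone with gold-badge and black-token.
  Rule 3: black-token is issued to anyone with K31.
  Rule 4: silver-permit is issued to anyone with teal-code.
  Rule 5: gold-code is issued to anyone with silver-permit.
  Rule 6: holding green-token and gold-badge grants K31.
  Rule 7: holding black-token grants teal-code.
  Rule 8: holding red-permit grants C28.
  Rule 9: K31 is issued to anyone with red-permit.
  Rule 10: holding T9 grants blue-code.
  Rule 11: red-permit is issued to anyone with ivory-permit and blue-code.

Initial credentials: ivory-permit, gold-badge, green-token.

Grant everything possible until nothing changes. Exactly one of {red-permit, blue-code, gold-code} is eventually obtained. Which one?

Holding green-token and gold-badge grants K31 (Rule 6).
Holding K31 grants black-token (Rule 3).
Holding black-token grants teal-code (Rule 7).
Holding teal-code grants silver-permit (Rule 4).
Holding silver-permit grants gold-code (Rule 5).
red-permit would need ivory-permit and blue-code (Rule 11), but blue-code is never granted. blue-code would need T9 (Rule 10), but T9 is never granted.

gold-code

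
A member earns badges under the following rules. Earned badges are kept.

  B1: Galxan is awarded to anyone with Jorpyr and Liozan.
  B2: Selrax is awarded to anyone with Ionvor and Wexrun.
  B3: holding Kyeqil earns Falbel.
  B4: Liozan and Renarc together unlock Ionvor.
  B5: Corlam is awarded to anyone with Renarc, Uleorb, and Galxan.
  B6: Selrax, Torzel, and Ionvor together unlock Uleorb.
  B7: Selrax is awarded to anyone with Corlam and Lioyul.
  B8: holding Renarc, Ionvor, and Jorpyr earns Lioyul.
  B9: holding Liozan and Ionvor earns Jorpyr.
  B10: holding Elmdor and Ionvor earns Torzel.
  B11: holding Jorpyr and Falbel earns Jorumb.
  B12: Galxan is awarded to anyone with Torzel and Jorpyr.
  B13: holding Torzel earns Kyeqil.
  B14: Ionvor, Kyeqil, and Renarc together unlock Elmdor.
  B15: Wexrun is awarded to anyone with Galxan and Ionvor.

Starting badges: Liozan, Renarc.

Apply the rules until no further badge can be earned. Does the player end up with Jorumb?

No

Jorumb would need Jorpyr and Falbel (B11), but Falbel is never earned.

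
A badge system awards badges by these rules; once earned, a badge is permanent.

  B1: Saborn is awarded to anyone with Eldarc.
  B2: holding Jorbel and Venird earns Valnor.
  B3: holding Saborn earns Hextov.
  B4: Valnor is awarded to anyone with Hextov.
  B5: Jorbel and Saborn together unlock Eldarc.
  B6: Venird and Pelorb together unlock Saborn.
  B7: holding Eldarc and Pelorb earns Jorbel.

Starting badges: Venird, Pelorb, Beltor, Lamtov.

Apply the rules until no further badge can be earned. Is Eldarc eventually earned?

Eldarc would need Jorbel and Saborn (B5), but Jorbel is never earned.

No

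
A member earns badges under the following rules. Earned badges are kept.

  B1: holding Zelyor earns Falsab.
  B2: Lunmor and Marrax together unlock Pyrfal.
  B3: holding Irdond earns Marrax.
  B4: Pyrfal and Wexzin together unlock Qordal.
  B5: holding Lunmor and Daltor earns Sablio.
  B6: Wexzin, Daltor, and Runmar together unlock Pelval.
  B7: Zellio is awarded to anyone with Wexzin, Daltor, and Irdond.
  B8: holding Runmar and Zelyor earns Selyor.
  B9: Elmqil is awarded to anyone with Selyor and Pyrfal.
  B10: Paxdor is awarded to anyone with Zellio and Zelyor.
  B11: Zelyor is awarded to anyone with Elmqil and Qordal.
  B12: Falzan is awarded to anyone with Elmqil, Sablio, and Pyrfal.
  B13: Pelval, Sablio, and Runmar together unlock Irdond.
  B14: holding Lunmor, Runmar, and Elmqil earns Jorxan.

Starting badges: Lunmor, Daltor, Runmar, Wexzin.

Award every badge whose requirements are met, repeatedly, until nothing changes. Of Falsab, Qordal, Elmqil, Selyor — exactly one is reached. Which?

Qordal

With Wexzin, Daltor, and Runmar, Pelval is earned (B6).
With Lunmor and Daltor, Sablio is earned (B5).
With Pelval, Sablio, and Runmar, Irdond is earned (B13).
With Irdond, Marrax is earned (B3).
With Lunmor and Marrax, Pyrfal is earned (B2).
With Pyrfal and Wexzin, Qordal is earned (B4).
Falsab would need Zelyor (B1), but Zelyor is never earned. Selyor would need Runmar and Zelyor (B8), but Zelyor is never earned. Elmqil would need Selyor and Pyrfal (B9), but Selyor is never earned.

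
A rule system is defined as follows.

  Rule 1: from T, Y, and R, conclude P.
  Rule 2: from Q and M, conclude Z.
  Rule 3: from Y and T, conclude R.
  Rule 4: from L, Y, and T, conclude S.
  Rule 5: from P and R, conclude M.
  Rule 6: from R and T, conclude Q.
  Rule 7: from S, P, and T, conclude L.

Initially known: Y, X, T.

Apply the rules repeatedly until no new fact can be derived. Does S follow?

No

S would need L, Y, and T (Rule 4), but L is never established.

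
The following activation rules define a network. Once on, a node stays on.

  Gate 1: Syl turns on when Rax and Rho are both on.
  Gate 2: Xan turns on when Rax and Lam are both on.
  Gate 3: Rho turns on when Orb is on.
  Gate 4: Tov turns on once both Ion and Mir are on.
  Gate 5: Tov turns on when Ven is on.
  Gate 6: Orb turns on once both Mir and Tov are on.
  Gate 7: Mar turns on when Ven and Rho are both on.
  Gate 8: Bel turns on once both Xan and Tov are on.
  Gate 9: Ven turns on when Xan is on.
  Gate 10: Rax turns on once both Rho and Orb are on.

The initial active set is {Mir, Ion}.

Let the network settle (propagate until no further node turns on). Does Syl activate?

Ion and Mir are on, so Tov turns on (Gate 4).
Gate 6: Mir and Tov on → Orb on.
Orb is on, so Rho turns on (Gate 3).
Rho and Orb are on, so Rax turns on (Gate 10).
Gate 1: Rax and Rho on → Syl on.

Yes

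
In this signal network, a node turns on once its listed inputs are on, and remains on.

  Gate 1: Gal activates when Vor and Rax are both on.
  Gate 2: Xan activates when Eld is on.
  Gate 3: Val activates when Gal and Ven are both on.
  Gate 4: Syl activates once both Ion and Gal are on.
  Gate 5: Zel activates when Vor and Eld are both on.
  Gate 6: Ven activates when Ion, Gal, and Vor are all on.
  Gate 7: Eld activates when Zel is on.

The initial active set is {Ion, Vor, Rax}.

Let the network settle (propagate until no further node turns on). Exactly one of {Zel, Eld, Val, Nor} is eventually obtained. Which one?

Val

Gate 1: Vor and Rax on → Gal on.
Ion, Gal, and Vor are on, so Ven activates (Gate 6).
Gate 3: Gal and Ven on → Val on.
Zel would need Vor and Eld (Gate 5), but Eld never turns on. Eld would need Zel (Gate 7), but Zel never turns on. No rule produces Nor, and it is not given.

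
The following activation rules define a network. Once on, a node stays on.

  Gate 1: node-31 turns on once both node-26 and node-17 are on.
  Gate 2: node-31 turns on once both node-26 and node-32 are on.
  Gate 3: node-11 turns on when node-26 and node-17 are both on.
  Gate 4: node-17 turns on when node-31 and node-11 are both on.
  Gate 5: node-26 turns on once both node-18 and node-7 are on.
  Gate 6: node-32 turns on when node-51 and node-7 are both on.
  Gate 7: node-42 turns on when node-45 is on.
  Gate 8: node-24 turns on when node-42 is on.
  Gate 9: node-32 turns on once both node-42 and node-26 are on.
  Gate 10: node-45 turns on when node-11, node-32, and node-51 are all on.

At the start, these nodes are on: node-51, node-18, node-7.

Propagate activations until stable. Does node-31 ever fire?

node-51 and node-7 are on, so node-32 turns on (Gate 6).
Gate 5: node-18 and node-7 on → node-26 on.
Gate 2: node-26 and node-32 on → node-31 on.

Yes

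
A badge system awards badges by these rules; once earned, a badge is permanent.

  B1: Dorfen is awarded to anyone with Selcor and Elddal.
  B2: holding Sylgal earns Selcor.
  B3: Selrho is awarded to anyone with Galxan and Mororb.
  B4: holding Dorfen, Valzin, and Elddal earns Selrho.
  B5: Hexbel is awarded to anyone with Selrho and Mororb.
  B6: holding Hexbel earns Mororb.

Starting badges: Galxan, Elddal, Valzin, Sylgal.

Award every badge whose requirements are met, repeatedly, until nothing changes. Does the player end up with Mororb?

No

Mororb would need Hexbel (B6), but Hexbel is never earned.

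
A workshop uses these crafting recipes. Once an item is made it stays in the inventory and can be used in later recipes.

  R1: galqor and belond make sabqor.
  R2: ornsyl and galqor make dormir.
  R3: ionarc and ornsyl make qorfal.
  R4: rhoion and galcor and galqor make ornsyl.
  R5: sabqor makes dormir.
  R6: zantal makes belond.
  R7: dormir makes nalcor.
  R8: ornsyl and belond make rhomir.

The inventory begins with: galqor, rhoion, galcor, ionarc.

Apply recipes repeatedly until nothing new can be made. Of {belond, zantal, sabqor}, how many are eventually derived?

0

belond would need zantal (R6), but zantal is never obtained.
No rule produces zantal, and it is not given.
sabqor would need galqor and belond (R1), but belond is never obtained.
None of the 3 are reached.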